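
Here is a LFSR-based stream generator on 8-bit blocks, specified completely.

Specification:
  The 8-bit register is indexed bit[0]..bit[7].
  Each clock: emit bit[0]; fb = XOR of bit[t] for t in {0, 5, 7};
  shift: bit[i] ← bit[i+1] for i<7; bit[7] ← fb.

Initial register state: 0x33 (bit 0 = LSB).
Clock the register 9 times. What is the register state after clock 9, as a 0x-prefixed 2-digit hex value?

reg_0 = 0x33
clock 1: out=1, reg = 0x19
clock 2: out=1, reg = 0x8C
clock 3: out=0, reg = 0xC6
clock 4: out=0, reg = 0xE3
clock 5: out=1, reg = 0xF1
clock 6: out=1, reg = 0xF8
clock 7: out=0, reg = 0x7C
clock 8: out=0, reg = 0xBE
clock 9: out=0, reg = 0x5F

0x5F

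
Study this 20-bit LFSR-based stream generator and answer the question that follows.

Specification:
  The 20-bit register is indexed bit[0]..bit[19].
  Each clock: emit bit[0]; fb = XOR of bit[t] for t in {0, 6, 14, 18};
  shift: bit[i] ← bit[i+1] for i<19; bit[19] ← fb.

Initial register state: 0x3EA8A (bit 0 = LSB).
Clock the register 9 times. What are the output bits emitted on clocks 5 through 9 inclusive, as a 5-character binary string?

reg_0 = 0x3EA8A
clock 1: out=0, reg = 0x9F545
clock 2: out=1, reg = 0xCFAA2
clock 3: out=0, reg = 0x67D51
clock 4: out=1, reg = 0x33EA8
clock 5: out=0, reg = 0x19F54
clock 6: out=0, reg = 0x8CFAA
clock 7: out=0, reg = 0xC67D5
clock 8: out=1, reg = 0x633EA
clock 9: out=0, reg = 0x319F5

00010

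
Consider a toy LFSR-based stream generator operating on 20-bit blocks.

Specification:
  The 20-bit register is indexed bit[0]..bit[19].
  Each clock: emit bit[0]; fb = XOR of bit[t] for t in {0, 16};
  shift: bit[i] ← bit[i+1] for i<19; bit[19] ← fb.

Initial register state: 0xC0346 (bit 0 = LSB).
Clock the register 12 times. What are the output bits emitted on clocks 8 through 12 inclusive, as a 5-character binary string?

01100

reg_0 = 0xC0346
clock 1: out=0, reg = 0x601A3
clock 2: out=1, reg = 0xB00D1
clock 3: out=1, reg = 0x58068
clock 4: out=0, reg = 0xAC034
clock 5: out=0, reg = 0x5601A
clock 6: out=0, reg = 0xAB00D
clock 7: out=1, reg = 0xD5806
clock 8: out=0, reg = 0xEAC03
clock 9: out=1, reg = 0xF5601
clock 10: out=1, reg = 0x7AB00
clock 11: out=0, reg = 0xBD580
clock 12: out=0, reg = 0xDEAC0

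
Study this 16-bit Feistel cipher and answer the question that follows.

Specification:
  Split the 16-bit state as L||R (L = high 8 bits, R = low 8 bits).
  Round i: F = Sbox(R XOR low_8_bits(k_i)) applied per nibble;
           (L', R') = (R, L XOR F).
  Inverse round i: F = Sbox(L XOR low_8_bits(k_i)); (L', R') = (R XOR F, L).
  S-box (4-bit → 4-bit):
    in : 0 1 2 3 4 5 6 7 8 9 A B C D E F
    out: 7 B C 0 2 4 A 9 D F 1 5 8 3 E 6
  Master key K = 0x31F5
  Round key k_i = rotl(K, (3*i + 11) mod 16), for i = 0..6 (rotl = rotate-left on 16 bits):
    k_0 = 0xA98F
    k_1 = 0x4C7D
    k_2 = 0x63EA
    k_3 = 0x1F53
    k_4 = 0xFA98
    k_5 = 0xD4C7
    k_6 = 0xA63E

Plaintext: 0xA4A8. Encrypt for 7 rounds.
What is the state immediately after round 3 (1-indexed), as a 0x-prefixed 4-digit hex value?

s_0 = plaintext = 0xA4A8
s_1 = Round(s_0, k_0) = 0xA86D
s_2 = Round(s_1, k_1) = 0x6D1F
s_3 = Round(s_2, k_2) = 0x1F09
s_4 = Round(s_3, k_3) = 0x095E
s_5 = Round(s_4, k_4) = 0x5E83
s_6 = Round(s_5, k_5) = 0x837C
s_7 = Round(s_6, k_6) = 0x7CAF

0x1F09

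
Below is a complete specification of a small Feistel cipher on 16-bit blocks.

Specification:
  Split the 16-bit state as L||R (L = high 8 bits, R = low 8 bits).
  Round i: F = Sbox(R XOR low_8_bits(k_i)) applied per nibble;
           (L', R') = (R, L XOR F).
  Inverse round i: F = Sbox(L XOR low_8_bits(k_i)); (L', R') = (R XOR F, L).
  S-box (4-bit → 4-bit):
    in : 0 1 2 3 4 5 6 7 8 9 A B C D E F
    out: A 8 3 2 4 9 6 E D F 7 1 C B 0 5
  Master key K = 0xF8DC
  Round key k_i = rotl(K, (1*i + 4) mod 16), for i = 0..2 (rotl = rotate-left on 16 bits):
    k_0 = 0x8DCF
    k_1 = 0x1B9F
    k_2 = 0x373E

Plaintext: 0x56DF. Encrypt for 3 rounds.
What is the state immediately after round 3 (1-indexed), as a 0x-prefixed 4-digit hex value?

s_0 = plaintext = 0x56DF
s_1 = Round(s_0, k_0) = 0xDFDC
s_2 = Round(s_1, k_1) = 0xDC9D
s_3 = Round(s_2, k_2) = 0x9DAE

0x9DAE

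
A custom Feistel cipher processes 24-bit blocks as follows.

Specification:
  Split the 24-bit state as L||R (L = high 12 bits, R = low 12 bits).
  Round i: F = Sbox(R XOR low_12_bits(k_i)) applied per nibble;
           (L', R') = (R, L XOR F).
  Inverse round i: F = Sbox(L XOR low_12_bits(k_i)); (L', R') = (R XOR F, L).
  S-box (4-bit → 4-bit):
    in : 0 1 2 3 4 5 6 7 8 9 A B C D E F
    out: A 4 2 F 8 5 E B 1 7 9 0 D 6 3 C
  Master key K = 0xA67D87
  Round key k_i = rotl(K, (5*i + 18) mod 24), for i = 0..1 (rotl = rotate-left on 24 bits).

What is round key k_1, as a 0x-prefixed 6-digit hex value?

0xD33EC3

K = 0xA67D87
k_0 = rotl(K, (5*0+18) mod 24) = rotl(K, 18) = 0x1E99F6
k_1 = rotl(K, (5*1+18) mod 24) = rotl(K, 23) = 0xD33EC3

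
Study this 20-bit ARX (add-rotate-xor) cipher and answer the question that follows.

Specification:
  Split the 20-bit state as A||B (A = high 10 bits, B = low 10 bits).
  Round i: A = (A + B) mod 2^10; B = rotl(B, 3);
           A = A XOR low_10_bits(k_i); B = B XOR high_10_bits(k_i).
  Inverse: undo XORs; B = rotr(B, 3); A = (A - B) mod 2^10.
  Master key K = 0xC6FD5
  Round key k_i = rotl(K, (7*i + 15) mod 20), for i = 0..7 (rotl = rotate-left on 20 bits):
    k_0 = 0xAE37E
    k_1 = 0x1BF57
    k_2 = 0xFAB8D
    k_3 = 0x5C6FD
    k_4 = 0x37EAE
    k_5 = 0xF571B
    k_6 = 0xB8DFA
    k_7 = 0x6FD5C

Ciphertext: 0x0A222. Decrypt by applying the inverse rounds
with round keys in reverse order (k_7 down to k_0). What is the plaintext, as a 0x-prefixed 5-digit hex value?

s_0 = ciphertext = 0x0A222
s_1 = InvRound(s_0, k_7) = 0xA06F3
s_2 = InvRound(s_1, k_6) = 0xDE402
s_3 = InvRound(s_2, k_5) = 0x1A3FA
s_4 = InvRound(s_3, k_4) = 0xF8AE4
s_5 = InvRound(s_4, k_3) = 0x8B6F2
s_6 = InvRound(s_5, k_2) = 0x5F423
s_7 = InvRound(s_6, k_1) = 0x08609
s_8 = InvRound(s_7, k_0) = 0xB2496

0xB2496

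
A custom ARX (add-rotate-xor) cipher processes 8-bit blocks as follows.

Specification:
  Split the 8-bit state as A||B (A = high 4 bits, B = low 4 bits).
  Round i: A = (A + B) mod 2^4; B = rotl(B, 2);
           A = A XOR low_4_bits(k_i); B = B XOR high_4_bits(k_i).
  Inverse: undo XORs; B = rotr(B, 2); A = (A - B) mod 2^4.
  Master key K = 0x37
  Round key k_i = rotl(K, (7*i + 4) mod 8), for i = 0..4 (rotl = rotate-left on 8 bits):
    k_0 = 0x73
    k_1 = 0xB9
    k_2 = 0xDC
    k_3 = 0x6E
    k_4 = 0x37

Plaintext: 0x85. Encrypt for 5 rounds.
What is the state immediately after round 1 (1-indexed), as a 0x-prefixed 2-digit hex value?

s_0 = plaintext = 0x85
s_1 = Round(s_0, k_0) = 0xE2
s_2 = Round(s_1, k_1) = 0x93
s_3 = Round(s_2, k_2) = 0x01
s_4 = Round(s_3, k_3) = 0xF2
s_5 = Round(s_4, k_4) = 0x6B

0xE2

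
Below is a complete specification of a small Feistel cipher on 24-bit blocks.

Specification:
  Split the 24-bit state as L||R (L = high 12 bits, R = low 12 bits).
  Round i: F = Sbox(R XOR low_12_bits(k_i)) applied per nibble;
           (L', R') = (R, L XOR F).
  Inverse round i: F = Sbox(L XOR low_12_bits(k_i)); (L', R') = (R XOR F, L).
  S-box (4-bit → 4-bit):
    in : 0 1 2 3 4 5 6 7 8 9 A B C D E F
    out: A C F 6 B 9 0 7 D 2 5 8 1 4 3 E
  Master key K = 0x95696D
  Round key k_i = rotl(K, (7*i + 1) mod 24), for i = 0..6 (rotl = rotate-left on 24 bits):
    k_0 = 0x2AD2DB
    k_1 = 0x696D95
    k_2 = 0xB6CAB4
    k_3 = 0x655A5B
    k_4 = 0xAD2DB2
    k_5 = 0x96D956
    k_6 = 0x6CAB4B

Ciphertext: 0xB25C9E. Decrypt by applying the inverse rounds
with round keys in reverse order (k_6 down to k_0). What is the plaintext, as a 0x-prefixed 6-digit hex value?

s_0 = ciphertext = 0xB25C9E
s_1 = InvRound(s_0, k_6) = 0x69DB25
s_2 = InvRound(s_1, k_5) = 0x53D69D
s_3 = InvRound(s_2, k_4) = 0xB4353D
s_4 = InvRound(s_3, k_3) = 0x9F0B43
s_5 = InvRound(s_4, k_2) = 0xDF89F0
s_6 = InvRound(s_5, k_1) = 0x3F4DF8
s_7 = InvRound(s_6, k_0) = 0x1063F4

0x1063F4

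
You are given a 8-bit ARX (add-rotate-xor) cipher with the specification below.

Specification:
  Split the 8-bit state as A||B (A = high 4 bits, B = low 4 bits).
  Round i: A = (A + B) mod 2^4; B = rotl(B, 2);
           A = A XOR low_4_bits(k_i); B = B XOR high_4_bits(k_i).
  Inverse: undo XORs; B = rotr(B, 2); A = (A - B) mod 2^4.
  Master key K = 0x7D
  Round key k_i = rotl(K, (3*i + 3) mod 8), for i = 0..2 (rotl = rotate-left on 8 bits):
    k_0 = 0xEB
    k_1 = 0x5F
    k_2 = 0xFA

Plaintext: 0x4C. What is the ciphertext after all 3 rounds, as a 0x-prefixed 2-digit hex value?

0x37

s_0 = plaintext = 0x4C
s_1 = Round(s_0, k_0) = 0xBD
s_2 = Round(s_1, k_1) = 0x72
s_3 = Round(s_2, k_2) = 0x37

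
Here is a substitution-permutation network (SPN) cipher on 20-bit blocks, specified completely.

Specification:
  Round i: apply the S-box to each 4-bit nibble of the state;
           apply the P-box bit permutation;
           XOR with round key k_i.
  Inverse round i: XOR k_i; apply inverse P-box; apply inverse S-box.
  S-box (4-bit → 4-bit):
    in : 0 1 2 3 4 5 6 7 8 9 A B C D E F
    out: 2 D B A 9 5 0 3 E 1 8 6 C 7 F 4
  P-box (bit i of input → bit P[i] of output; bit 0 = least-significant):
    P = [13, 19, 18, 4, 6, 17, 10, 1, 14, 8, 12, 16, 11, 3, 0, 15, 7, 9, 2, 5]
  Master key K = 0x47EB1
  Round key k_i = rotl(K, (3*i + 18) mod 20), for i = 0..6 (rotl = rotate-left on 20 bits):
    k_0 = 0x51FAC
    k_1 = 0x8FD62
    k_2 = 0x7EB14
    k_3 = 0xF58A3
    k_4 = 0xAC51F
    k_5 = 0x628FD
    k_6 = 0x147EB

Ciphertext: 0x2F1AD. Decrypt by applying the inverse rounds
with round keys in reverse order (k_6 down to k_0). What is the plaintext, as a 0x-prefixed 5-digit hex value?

s_0 = ciphertext = 0x2F1AD
s_1 = InvRound(s_0, k_6) = 0xBACE9
s_2 = InvRound(s_1, k_5) = 0xFAAF8
s_3 = InvRound(s_2, k_4) = 0xE5215
s_4 = InvRound(s_3, k_3) = 0xE9AAA
s_5 = InvRound(s_4, k_2) = 0x10EA2
s_6 = InvRound(s_5, k_1) = 0x7AE97
s_7 = InvRound(s_6, k_0) = 0xA8B34

0xA8B34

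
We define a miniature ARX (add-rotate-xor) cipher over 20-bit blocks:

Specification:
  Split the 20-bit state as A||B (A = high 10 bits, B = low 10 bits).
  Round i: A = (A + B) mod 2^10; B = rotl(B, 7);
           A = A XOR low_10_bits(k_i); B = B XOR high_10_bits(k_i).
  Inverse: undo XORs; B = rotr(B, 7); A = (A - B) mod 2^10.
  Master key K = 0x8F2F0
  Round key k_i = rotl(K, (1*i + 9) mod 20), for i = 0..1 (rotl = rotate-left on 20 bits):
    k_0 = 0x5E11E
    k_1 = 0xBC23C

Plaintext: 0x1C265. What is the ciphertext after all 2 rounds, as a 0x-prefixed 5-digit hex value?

s_0 = plaintext = 0x1C265
s_1 = Round(s_0, k_0) = 0xF2FB4
s_2 = Round(s_1, k_1) = 0x50C86

0x50C86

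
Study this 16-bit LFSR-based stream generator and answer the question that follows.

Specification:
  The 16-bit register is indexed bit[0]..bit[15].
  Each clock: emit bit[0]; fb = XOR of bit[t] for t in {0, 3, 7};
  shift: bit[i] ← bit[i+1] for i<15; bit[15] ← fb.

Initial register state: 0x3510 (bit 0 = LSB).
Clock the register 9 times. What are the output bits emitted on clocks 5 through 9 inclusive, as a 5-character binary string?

10001

reg_0 = 0x3510
clock 1: out=0, reg = 0x1A88
clock 2: out=0, reg = 0x0D44
clock 3: out=0, reg = 0x06A2
clock 4: out=0, reg = 0x8351
clock 5: out=1, reg = 0xC1A8
clock 6: out=0, reg = 0x60D4
clock 7: out=0, reg = 0xB06A
clock 8: out=0, reg = 0xD835
clock 9: out=1, reg = 0xEC1A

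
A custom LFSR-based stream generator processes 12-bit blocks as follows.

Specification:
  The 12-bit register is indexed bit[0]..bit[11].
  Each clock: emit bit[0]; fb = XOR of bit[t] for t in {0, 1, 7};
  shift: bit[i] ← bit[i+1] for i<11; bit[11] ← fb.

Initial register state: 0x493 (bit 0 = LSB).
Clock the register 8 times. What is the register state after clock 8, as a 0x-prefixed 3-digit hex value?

reg_0 = 0x493
clock 1: out=1, reg = 0xA49
clock 2: out=1, reg = 0xD24
clock 3: out=0, reg = 0x692
clock 4: out=0, reg = 0x349
clock 5: out=1, reg = 0x9A4
clock 6: out=0, reg = 0xCD2
clock 7: out=0, reg = 0x669
clock 8: out=1, reg = 0xB34

0xB34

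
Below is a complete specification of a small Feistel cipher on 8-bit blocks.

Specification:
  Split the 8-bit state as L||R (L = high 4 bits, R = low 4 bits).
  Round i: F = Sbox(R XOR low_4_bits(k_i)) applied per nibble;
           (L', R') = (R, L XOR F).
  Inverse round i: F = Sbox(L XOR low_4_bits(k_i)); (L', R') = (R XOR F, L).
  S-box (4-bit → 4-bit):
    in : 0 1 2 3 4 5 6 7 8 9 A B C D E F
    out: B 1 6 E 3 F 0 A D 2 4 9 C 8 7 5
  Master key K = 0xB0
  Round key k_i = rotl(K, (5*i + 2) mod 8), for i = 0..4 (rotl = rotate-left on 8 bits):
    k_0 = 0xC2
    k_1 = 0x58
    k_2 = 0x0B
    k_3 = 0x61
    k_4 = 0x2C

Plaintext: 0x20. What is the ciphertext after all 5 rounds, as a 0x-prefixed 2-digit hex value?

s_0 = plaintext = 0x20
s_1 = Round(s_0, k_0) = 0x04
s_2 = Round(s_1, k_1) = 0x4C
s_3 = Round(s_2, k_2) = 0xCE
s_4 = Round(s_3, k_3) = 0xE9
s_5 = Round(s_4, k_4) = 0x91

0x91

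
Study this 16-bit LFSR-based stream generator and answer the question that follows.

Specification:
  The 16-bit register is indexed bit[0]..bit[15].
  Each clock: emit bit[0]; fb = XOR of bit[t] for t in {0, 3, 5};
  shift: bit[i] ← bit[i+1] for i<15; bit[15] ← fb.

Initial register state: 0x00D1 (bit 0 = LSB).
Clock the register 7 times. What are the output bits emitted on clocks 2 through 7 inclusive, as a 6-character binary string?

000101

reg_0 = 0x00D1
clock 1: out=1, reg = 0x8068
clock 2: out=0, reg = 0x4034
clock 3: out=0, reg = 0xA01A
clock 4: out=0, reg = 0xD00D
clock 5: out=1, reg = 0x6806
clock 6: out=0, reg = 0x3403
clock 7: out=1, reg = 0x9A01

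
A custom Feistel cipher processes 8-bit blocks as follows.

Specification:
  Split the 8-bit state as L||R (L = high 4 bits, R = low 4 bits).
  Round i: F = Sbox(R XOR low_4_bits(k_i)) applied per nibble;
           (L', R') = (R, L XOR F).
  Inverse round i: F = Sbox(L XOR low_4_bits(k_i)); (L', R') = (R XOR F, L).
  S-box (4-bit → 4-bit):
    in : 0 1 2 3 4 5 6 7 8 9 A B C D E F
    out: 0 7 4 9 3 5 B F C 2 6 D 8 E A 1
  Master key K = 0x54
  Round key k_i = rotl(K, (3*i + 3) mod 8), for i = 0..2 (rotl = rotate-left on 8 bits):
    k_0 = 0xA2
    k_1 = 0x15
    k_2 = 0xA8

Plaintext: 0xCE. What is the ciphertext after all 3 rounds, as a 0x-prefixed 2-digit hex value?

s_0 = plaintext = 0xCE
s_1 = Round(s_0, k_0) = 0xE4
s_2 = Round(s_1, k_1) = 0x49
s_3 = Round(s_2, k_2) = 0x93

0x93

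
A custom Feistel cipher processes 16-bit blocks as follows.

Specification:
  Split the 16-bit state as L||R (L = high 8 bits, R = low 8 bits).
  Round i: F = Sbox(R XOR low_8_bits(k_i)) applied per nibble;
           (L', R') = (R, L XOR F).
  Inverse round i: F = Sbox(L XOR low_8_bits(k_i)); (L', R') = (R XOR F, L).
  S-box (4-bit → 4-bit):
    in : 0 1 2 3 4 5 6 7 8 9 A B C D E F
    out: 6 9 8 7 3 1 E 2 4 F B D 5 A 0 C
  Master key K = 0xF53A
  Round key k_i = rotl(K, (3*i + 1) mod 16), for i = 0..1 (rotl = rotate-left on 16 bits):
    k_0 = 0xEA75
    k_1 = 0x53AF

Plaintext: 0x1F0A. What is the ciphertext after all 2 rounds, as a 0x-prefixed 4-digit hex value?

s_0 = plaintext = 0x1F0A
s_1 = Round(s_0, k_0) = 0x0A33
s_2 = Round(s_1, k_1) = 0x33FF

0x33FF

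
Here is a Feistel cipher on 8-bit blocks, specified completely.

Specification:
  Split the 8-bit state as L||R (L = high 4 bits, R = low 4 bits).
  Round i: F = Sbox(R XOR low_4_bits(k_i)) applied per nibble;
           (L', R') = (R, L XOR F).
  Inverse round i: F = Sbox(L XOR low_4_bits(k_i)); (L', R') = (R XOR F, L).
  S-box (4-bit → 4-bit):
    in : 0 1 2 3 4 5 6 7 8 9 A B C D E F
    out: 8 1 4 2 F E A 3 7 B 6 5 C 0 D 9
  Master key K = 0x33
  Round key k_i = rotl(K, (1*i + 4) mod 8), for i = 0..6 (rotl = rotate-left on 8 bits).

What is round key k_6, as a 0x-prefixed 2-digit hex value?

K = 0x33
k_0 = rotl(K, (1*0+4) mod 8) = rotl(K, 4) = 0x33
k_1 = rotl(K, (1*1+4) mod 8) = rotl(K, 5) = 0x66
k_2 = rotl(K, (1*2+4) mod 8) = rotl(K, 6) = 0xCC
k_3 = rotl(K, (1*3+4) mod 8) = rotl(K, 7) = 0x99
k_4 = rotl(K, (1*4+4) mod 8) = rotl(K, 0) = 0x33
k_5 = rotl(K, (1*5+4) mod 8) = rotl(K, 1) = 0x66
k_6 = rotl(K, (1*6+4) mod 8) = rotl(K, 2) = 0xCC

0xCC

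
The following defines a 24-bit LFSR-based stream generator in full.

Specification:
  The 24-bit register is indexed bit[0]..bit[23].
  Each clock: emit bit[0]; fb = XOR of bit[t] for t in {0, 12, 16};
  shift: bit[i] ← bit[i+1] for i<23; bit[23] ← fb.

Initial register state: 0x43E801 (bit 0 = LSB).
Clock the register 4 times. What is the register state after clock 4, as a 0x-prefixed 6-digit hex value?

0xC43E80

reg_0 = 0x43E801
clock 1: out=1, reg = 0x21F400
clock 2: out=0, reg = 0x10FA00
clock 3: out=0, reg = 0x887D00
clock 4: out=0, reg = 0xC43E80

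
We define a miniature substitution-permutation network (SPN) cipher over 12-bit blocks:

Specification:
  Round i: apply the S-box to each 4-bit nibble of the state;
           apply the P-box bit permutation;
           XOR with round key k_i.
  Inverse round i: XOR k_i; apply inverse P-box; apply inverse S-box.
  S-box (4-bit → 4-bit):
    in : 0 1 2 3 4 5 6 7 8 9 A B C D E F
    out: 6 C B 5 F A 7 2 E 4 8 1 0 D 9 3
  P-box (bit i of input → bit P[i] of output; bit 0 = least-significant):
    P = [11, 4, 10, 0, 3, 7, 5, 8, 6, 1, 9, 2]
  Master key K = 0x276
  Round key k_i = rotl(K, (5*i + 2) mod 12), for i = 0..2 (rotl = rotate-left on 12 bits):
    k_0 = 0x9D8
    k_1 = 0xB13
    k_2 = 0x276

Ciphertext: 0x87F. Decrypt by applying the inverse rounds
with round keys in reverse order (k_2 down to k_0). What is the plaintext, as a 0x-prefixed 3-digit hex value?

s_0 = ciphertext = 0x87F
s_1 = InvRound(s_0, k_2) = 0x9BE
s_2 = InvRound(s_1, k_1) = 0x16A
s_3 = InvRound(s_2, k_0) = 0x70F

0x70F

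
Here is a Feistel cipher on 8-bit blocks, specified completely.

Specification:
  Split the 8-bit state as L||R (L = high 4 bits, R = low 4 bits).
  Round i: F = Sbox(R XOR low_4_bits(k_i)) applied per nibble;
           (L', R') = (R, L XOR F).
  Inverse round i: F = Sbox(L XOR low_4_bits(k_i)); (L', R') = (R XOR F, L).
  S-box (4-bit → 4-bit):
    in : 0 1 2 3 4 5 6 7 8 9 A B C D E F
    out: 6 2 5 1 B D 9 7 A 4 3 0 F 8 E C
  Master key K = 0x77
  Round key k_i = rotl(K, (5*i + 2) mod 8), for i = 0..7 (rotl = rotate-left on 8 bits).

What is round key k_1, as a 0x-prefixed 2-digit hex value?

0xBB

K = 0x77
k_0 = rotl(K, (5*0+2) mod 8) = rotl(K, 2) = 0xDD
k_1 = rotl(K, (5*1+2) mod 8) = rotl(K, 7) = 0xBB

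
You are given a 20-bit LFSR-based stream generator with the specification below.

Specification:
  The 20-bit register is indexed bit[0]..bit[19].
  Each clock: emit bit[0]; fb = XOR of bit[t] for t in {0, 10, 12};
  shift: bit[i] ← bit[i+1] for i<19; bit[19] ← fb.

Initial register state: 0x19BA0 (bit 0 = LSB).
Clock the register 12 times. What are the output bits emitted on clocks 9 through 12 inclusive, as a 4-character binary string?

reg_0 = 0x19BA0
clock 1: out=0, reg = 0x8CDD0
clock 2: out=0, reg = 0xC66E8
clock 3: out=0, reg = 0xE3374
clock 4: out=0, reg = 0xF19BA
clock 5: out=0, reg = 0xF8CDD
clock 6: out=1, reg = 0x7C66E
clock 7: out=0, reg = 0xBE337
clock 8: out=1, reg = 0xDF19B
clock 9: out=1, reg = 0x6F8CD
clock 10: out=1, reg = 0x37C66
clock 11: out=0, reg = 0x1BE33
clock 12: out=1, reg = 0x8DF19

1101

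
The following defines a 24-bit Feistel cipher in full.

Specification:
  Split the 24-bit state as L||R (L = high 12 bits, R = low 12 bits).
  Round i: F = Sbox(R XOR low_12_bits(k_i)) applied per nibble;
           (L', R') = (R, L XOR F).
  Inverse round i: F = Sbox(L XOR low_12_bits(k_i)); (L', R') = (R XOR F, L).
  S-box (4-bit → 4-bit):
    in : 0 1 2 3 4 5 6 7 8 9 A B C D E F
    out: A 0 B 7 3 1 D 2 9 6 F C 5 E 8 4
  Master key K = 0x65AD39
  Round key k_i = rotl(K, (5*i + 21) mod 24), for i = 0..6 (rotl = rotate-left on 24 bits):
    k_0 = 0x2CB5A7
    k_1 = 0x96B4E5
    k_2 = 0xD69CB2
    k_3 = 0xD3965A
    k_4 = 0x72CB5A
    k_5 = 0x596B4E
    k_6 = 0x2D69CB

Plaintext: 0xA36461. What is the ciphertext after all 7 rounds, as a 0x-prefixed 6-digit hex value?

s_0 = plaintext = 0xA36461
s_1 = Round(s_0, k_0) = 0x461A6B
s_2 = Round(s_1, k_1) = 0xA6BCF9
s_3 = Round(s_2, k_2) = 0xCF9057
s_4 = Round(s_3, k_3) = 0x057157
s_5 = Round(s_4, k_4) = 0x157FF9
s_6 = Round(s_5, k_5) = 0xFF9295
s_7 = Round(s_6, k_6) = 0x2953E1

0x2953E1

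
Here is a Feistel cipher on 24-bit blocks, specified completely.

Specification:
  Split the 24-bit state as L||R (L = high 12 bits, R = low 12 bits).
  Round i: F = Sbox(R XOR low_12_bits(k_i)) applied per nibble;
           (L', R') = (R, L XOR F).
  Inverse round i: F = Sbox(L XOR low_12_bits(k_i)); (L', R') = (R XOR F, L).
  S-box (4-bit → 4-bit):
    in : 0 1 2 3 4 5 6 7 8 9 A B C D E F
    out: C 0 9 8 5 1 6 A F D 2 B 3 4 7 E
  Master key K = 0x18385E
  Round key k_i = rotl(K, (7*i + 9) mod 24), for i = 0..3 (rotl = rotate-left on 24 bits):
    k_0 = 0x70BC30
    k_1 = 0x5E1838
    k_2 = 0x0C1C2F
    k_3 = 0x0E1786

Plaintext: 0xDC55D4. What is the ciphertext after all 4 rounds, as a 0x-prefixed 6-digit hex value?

0x675AC3

s_0 = plaintext = 0xDC55D4
s_1 = Round(s_0, k_0) = 0x5D40B0
s_2 = Round(s_1, k_1) = 0x0B0A2B
s_3 = Round(s_2, k_2) = 0xA2B675
s_4 = Round(s_3, k_3) = 0x675AC3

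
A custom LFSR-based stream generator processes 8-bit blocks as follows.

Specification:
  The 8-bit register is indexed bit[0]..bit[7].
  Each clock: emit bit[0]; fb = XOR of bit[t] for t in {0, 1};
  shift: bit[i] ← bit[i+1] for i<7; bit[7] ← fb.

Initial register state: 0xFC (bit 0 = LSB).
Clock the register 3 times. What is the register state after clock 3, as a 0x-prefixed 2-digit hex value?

reg_0 = 0xFC
clock 1: out=0, reg = 0x7E
clock 2: out=0, reg = 0xBF
clock 3: out=1, reg = 0x5F

0x5F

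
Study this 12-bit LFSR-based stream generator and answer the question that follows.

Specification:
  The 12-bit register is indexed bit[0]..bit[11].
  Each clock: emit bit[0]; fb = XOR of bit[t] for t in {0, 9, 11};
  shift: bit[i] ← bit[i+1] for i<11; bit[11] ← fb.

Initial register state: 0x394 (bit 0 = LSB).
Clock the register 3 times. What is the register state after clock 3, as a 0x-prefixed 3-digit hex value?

0x672

reg_0 = 0x394
clock 1: out=0, reg = 0x9CA
clock 2: out=0, reg = 0xCE5
clock 3: out=1, reg = 0x672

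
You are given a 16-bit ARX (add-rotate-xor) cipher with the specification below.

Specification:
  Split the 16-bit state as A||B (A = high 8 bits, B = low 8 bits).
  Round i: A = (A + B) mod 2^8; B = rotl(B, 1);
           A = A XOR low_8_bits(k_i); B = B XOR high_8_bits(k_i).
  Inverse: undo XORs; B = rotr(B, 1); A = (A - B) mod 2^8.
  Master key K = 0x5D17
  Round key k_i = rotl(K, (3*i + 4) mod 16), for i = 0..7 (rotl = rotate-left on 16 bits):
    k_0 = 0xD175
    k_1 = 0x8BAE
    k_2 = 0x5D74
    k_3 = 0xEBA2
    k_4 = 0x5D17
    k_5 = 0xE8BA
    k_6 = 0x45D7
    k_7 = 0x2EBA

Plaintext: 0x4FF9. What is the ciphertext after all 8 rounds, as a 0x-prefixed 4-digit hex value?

0xA80B

s_0 = plaintext = 0x4FF9
s_1 = Round(s_0, k_0) = 0x3D22
s_2 = Round(s_1, k_1) = 0xF1CF
s_3 = Round(s_2, k_2) = 0xB4C2
s_4 = Round(s_3, k_3) = 0xD46E
s_5 = Round(s_4, k_4) = 0x5581
s_6 = Round(s_5, k_5) = 0x6CEB
s_7 = Round(s_6, k_6) = 0x8092
s_8 = Round(s_7, k_7) = 0xA80B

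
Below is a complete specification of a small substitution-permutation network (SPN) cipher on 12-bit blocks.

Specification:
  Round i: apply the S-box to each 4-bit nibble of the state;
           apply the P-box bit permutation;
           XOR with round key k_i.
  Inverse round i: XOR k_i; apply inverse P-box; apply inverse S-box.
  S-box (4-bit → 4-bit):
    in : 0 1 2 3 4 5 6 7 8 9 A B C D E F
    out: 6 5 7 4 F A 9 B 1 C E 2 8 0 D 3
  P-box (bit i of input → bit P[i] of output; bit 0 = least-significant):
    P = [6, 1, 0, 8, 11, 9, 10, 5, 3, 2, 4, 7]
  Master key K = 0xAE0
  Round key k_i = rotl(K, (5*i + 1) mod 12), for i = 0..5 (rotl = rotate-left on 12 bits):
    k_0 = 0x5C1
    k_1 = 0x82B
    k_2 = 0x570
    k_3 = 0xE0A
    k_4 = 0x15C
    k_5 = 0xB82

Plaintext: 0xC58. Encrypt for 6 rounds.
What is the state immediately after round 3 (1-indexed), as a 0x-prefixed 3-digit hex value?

s_0 = plaintext = 0xC58
s_1 = Round(s_0, k_0) = 0x721
s_2 = Round(s_1, k_1) = 0x6E6
s_3 = Round(s_2, k_2) = 0x898
s_4 = Round(s_3, k_3) = 0xA62
s_5 = Round(s_4, k_4) = 0x9AB
s_6 = Round(s_5, k_5) = 0xD30

0x898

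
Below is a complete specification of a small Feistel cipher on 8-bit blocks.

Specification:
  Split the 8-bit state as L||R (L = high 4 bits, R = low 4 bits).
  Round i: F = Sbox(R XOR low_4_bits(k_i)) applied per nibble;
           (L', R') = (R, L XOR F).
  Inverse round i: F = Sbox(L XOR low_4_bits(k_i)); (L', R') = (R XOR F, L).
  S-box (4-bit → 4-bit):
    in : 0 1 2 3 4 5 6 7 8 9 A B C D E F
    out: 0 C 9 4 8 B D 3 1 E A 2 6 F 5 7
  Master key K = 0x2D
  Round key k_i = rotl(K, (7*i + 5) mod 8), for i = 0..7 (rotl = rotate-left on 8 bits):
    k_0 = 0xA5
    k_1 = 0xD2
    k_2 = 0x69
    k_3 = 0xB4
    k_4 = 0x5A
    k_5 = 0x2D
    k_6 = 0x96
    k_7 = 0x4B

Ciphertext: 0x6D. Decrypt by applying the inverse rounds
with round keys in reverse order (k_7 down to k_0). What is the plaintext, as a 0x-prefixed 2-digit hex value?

s_0 = ciphertext = 0x6D
s_1 = InvRound(s_0, k_7) = 0x26
s_2 = InvRound(s_1, k_6) = 0xE2
s_3 = InvRound(s_2, k_5) = 0x6E
s_4 = InvRound(s_3, k_4) = 0x86
s_5 = InvRound(s_4, k_3) = 0x08
s_6 = InvRound(s_5, k_2) = 0x60
s_7 = InvRound(s_6, k_1) = 0x86
s_8 = InvRound(s_7, k_0) = 0x98

0x98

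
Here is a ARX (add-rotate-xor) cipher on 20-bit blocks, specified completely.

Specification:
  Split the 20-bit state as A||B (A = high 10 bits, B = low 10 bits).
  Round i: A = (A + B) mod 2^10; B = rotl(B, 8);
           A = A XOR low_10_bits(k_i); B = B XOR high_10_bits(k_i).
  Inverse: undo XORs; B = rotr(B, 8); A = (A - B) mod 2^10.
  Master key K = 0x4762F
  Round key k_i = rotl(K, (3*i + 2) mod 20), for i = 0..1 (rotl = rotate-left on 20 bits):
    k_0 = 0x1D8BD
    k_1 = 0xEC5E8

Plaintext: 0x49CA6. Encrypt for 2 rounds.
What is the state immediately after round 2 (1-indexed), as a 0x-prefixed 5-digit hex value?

0x89C26

s_0 = plaintext = 0x49CA6
s_1 = Round(s_0, k_0) = 0x5C25F
s_2 = Round(s_1, k_1) = 0x89C26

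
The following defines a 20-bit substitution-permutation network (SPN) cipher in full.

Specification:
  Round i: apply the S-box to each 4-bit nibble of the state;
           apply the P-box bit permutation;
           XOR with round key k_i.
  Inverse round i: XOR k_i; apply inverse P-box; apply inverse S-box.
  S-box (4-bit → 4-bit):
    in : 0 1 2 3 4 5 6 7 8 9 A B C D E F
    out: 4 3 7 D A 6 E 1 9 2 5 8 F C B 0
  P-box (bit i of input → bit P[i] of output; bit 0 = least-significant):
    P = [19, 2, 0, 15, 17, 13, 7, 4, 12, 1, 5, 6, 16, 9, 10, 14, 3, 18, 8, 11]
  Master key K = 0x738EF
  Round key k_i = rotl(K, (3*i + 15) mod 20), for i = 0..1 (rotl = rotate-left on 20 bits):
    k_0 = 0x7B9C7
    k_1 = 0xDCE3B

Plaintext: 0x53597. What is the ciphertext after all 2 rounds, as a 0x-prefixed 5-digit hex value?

s_0 = plaintext = 0x53597
s_1 = Round(s_0, k_0) = 0xADCE5
s_2 = Round(s_1, k_1) = 0xFBB44

0xFBB44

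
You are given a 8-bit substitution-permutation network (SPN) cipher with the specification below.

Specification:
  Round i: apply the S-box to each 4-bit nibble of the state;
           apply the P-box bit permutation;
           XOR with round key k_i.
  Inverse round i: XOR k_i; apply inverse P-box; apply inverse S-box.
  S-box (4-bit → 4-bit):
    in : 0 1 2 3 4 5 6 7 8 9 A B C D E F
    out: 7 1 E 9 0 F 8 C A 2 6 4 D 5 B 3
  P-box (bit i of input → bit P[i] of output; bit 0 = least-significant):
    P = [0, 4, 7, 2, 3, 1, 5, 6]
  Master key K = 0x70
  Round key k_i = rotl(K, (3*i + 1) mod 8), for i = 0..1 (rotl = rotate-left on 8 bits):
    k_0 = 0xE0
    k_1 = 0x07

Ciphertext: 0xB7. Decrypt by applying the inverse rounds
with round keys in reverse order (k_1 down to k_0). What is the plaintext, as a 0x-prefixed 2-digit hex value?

0xE9

s_0 = ciphertext = 0xB7
s_1 = InvRound(s_0, k_1) = 0xBA
s_2 = InvRound(s_1, k_0) = 0xE9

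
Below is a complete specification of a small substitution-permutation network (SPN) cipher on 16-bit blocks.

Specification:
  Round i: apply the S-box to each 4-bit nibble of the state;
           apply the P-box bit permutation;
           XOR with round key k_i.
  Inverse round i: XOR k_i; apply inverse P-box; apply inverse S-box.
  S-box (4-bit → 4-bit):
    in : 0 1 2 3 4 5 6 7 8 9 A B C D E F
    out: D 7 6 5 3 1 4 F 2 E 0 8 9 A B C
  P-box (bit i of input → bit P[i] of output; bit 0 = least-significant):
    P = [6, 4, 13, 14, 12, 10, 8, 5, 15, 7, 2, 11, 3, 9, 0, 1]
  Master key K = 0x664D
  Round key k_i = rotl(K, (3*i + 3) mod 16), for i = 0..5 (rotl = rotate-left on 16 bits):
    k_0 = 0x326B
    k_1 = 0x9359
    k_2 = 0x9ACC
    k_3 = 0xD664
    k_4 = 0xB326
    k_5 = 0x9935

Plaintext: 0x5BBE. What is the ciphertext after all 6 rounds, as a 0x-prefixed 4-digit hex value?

s_0 = plaintext = 0x5BBE
s_1 = Round(s_0, k_0) = 0x7A13
s_2 = Round(s_1, k_1) = 0xA412
s_3 = Round(s_2, k_2) = 0x2F5C
s_4 = Round(s_3, k_3) = 0x8C21
s_5 = Round(s_4, k_4) = 0x1C76
s_6 = Round(s_5, k_5) = 0x261C

0x261C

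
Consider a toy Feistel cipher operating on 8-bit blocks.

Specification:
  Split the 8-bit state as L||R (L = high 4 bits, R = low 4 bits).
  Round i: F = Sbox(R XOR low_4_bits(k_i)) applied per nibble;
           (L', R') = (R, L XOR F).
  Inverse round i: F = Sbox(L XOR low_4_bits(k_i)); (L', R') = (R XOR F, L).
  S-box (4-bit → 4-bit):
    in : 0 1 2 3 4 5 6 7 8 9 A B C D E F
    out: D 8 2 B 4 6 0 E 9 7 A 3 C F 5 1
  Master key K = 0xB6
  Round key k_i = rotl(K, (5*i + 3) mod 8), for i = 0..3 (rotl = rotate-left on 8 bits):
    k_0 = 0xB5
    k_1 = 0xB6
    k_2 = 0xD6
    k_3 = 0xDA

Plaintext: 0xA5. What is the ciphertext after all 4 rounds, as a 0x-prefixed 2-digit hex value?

0x48

s_0 = plaintext = 0xA5
s_1 = Round(s_0, k_0) = 0x57
s_2 = Round(s_1, k_1) = 0x7D
s_3 = Round(s_2, k_2) = 0xD4
s_4 = Round(s_3, k_3) = 0x48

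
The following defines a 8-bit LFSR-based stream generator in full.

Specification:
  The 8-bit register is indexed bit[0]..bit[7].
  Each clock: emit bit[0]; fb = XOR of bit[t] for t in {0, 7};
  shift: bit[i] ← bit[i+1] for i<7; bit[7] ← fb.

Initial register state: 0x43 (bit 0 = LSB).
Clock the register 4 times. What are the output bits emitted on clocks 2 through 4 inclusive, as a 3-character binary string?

100

reg_0 = 0x43
clock 1: out=1, reg = 0xA1
clock 2: out=1, reg = 0x50
clock 3: out=0, reg = 0x28
clock 4: out=0, reg = 0x14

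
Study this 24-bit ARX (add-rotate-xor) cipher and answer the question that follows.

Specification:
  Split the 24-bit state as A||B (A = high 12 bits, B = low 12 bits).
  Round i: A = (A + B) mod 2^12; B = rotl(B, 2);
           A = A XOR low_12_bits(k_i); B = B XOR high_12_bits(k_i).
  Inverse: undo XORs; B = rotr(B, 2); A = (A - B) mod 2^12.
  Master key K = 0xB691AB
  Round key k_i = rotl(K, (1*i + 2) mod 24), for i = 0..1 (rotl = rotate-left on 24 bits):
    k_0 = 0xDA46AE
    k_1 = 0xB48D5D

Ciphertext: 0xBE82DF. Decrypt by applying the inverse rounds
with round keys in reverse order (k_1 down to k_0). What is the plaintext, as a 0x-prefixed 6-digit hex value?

0xA0E4F0

s_0 = ciphertext = 0xBE82DF
s_1 = InvRound(s_0, k_1) = 0x850E65
s_2 = InvRound(s_1, k_0) = 0xA0E4F0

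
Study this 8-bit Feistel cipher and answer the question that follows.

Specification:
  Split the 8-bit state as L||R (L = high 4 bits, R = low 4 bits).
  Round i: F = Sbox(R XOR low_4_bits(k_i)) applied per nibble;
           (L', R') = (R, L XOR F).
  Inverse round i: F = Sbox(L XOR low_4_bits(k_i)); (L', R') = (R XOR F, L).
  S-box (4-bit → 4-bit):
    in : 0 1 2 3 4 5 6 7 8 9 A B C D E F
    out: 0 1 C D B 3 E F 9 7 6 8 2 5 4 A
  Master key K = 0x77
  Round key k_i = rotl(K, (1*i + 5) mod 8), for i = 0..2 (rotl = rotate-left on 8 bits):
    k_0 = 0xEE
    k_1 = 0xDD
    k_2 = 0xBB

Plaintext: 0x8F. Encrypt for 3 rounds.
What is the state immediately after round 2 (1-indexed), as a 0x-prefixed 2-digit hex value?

0x94

s_0 = plaintext = 0x8F
s_1 = Round(s_0, k_0) = 0xF9
s_2 = Round(s_1, k_1) = 0x94
s_3 = Round(s_2, k_2) = 0x43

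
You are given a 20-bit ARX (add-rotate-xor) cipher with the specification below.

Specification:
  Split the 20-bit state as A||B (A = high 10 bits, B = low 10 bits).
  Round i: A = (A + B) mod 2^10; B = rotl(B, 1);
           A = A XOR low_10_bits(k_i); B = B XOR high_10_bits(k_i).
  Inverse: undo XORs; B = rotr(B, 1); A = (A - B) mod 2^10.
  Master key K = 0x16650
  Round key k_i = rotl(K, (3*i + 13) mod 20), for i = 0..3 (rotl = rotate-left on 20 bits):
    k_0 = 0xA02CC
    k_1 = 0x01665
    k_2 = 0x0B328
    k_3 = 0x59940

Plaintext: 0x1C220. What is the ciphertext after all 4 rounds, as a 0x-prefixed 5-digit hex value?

s_0 = plaintext = 0x1C220
s_1 = Round(s_0, k_0) = 0x172C1
s_2 = Round(s_1, k_1) = 0x5E186
s_3 = Round(s_2, k_2) = 0x75B20
s_4 = Round(s_3, k_3) = 0x6DB27

0x6DB27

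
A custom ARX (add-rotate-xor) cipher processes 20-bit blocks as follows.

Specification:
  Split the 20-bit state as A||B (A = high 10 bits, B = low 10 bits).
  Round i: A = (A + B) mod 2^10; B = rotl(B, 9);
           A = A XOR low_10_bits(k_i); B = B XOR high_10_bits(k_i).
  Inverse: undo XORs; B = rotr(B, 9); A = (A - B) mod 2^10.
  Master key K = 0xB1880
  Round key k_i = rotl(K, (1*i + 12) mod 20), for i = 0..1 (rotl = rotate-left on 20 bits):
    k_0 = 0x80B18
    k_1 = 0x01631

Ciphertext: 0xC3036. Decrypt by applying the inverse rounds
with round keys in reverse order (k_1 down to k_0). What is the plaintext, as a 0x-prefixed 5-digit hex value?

0xC18C9

s_0 = ciphertext = 0xC3036
s_1 = InvRound(s_0, k_1) = 0x35C66
s_2 = InvRound(s_1, k_0) = 0xC18C9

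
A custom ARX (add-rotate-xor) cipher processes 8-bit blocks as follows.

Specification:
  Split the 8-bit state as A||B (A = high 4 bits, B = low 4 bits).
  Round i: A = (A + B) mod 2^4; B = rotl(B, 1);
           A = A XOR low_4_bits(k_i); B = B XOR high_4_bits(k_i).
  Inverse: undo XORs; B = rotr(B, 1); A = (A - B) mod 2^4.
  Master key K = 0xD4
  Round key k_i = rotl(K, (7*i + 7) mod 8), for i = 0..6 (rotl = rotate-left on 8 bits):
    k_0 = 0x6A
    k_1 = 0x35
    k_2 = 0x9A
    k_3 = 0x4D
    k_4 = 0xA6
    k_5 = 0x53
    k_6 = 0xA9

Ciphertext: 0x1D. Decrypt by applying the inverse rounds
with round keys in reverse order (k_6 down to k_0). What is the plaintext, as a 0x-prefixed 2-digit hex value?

0xE6

s_0 = ciphertext = 0x1D
s_1 = InvRound(s_0, k_6) = 0xDB
s_2 = InvRound(s_1, k_5) = 0x77
s_3 = InvRound(s_2, k_4) = 0x3E
s_4 = InvRound(s_3, k_3) = 0x95
s_5 = InvRound(s_4, k_2) = 0xD6
s_6 = InvRound(s_5, k_1) = 0xEA
s_7 = InvRound(s_6, k_0) = 0xE6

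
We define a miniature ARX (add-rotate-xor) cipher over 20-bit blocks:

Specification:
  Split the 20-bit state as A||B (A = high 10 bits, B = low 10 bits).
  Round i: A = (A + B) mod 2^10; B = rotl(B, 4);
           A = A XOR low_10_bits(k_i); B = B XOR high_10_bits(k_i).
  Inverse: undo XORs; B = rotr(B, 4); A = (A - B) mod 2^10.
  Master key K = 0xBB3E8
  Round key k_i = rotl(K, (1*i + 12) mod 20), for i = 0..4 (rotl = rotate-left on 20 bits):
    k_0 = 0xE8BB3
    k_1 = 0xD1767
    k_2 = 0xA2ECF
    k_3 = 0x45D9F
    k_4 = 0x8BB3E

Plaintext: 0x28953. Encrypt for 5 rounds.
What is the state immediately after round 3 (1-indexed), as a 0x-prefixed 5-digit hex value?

0xCD973

s_0 = plaintext = 0x28953
s_1 = Round(s_0, k_0) = 0x91A97
s_2 = Round(s_1, k_1) = 0xEEA3F
s_3 = Round(s_2, k_2) = 0xCD973
s_4 = Round(s_3, k_3) = 0x4DA22
s_5 = Round(s_4, k_4) = 0x19806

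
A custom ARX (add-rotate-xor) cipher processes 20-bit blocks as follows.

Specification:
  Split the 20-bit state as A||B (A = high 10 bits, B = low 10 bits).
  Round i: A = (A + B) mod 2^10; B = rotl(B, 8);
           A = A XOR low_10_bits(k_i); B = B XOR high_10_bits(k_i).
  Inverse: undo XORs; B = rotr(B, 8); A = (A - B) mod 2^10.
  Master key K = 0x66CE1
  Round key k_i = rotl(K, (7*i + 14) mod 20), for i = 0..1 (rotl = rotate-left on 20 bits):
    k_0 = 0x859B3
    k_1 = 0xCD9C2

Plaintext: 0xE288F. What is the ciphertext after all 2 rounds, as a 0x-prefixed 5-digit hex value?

0xC767B

s_0 = plaintext = 0xE288F
s_1 = Round(s_0, k_0) = 0x6A935
s_2 = Round(s_1, k_1) = 0xC767B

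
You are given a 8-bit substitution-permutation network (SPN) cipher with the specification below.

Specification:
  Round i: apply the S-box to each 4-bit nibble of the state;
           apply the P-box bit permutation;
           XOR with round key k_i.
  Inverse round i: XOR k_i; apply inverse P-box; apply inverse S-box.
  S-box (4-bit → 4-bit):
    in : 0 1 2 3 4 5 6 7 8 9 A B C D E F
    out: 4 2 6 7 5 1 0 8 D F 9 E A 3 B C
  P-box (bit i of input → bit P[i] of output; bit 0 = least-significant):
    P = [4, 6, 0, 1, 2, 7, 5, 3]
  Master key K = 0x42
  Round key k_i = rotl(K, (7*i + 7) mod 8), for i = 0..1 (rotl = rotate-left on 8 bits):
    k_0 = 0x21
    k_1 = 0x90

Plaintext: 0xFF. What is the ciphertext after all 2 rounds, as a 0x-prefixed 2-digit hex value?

0xA2

s_0 = plaintext = 0xFF
s_1 = Round(s_0, k_0) = 0x0A
s_2 = Round(s_1, k_1) = 0xA2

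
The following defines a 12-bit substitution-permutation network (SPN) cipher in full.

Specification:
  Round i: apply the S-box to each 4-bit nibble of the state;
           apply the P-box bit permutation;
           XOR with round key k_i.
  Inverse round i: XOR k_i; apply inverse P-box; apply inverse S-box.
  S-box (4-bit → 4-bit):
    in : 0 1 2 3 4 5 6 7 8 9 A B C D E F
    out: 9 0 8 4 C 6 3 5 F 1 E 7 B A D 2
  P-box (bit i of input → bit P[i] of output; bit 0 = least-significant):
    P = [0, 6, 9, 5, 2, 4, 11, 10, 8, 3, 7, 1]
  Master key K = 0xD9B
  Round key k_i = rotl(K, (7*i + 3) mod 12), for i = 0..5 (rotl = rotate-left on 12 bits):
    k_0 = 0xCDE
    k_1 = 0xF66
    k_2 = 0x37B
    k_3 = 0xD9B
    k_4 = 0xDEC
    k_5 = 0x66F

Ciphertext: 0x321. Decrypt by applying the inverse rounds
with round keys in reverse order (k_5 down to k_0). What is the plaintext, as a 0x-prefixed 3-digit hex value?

0x4C8

s_0 = ciphertext = 0x321
s_1 = InvRound(s_0, k_5) = 0xC0F
s_2 = InvRound(s_1, k_4) = 0xE1C
s_3 = InvRound(s_2, k_3) = 0xE97
s_4 = InvRound(s_3, k_2) = 0xBED
s_5 = InvRound(s_4, k_1) = 0xA29
s_6 = InvRound(s_5, k_0) = 0x4C8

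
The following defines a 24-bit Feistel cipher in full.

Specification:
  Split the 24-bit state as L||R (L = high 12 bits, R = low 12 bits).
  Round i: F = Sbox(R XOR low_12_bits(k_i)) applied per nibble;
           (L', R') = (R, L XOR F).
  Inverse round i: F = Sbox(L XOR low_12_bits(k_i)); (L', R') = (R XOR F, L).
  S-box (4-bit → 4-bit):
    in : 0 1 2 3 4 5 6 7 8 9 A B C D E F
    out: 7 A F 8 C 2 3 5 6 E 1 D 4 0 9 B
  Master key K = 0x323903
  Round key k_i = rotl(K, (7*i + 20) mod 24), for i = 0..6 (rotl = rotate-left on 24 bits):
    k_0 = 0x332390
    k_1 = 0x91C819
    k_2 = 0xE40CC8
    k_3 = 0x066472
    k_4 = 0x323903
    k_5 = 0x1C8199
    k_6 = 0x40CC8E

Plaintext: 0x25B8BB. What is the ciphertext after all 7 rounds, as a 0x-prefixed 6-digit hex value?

s_0 = plaintext = 0x25B8BB
s_1 = Round(s_0, k_0) = 0x8BBFA6
s_2 = Round(s_1, k_1) = 0xFA6D60
s_3 = Round(s_2, k_2) = 0xD605B0
s_4 = Round(s_3, k_3) = 0x5B072F
s_5 = Round(s_4, k_4) = 0x72FC44
s_6 = Round(s_5, k_5) = 0xC4472F
s_7 = Round(s_6, k_6) = 0x72F15E

0x72F15E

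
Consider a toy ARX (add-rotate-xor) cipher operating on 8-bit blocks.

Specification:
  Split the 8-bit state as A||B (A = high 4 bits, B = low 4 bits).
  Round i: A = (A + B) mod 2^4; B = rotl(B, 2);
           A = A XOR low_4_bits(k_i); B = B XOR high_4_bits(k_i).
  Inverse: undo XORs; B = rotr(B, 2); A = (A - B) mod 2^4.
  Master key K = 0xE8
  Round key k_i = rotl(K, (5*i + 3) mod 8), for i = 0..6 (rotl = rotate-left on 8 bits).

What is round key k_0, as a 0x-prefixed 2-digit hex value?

K = 0xE8
k_0 = rotl(K, (5*0+3) mod 8) = rotl(K, 3) = 0x47

0x47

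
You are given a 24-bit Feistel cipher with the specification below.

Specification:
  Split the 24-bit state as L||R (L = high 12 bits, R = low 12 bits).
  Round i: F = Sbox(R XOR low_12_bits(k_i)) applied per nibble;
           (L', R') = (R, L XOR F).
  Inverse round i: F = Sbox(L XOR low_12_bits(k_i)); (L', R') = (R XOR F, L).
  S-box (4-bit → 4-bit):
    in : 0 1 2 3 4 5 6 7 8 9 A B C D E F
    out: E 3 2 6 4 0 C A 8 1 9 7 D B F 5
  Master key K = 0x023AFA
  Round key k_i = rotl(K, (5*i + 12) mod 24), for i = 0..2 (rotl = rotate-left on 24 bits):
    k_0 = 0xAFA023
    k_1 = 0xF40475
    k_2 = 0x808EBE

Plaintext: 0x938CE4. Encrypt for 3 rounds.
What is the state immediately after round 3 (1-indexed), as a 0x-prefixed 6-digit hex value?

s_0 = plaintext = 0x938CE4
s_1 = Round(s_0, k_0) = 0xCE44E2
s_2 = Round(s_1, k_1) = 0x4E22FE
s_3 = Round(s_2, k_2) = 0x2FE9AC

0x2FE9AC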